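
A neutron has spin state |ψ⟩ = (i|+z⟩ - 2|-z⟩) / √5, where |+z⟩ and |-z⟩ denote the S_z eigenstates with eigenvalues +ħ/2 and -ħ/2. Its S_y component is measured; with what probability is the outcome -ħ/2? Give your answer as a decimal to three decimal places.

0.100

|-y⟩ = (|+z⟩ - i|-z⟩)/√2, so ⟨-y|ψ⟩ = (-i) / (√2·√5).
P = |-i|² / 10 = 1/10.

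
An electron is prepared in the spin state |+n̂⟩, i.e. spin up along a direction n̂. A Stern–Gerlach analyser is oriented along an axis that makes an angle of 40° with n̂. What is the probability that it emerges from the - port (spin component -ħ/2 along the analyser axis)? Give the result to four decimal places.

0.1170

For spin-½, the probability of finding spin-up along an axis at angle θ to the initial spin direction is cos²(θ/2); spin-down is sin²(θ/2).
θ = 40°, so P = sin²(20°) ≈ 0.1170.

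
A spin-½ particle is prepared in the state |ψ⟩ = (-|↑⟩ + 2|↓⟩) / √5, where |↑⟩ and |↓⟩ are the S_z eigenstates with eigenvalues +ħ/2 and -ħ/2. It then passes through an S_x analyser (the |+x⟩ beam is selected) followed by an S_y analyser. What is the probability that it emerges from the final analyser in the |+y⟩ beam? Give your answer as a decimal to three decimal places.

0.050

First analyser (S_x): P(|+x⟩) = |⟨+x|ψ⟩|² = 1/10.
After stage 1 the state is |+x⟩; P(|+y⟩) = |⟨+y|+x⟩|² = 1/2.
Joint probability = 1/10 × 1/2 = 0.050.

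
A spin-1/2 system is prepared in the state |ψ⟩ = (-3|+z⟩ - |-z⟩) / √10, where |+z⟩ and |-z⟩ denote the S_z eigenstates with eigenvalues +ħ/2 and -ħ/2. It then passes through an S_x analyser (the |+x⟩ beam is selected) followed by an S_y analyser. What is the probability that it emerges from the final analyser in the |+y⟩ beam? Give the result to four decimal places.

0.4000

First analyser (S_x): P(|+x⟩) = |⟨+x|ψ⟩|² = 16/20.
After stage 1 the state is |+x⟩; P(|+y⟩) = |⟨+y|+x⟩|² = 1/2.
Joint probability = 16/20 × 1/2 = 0.4000.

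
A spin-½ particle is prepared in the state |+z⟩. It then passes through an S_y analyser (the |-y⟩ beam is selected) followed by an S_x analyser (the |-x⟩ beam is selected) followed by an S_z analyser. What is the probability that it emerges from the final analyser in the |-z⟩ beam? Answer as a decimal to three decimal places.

First analyser (S_y): from |+z⟩, P(|-y⟩) = 1/2.
After stage 1 the state is |-y⟩; P(|-x⟩) = |⟨-x|-y⟩|² = 1/2.
After stage 2 the state is |-x⟩; P(|-z⟩) = |⟨-z|-x⟩|² = 1/2.
Joint probability = 1/2 × 1/2 × 1/2 = 0.125.

0.125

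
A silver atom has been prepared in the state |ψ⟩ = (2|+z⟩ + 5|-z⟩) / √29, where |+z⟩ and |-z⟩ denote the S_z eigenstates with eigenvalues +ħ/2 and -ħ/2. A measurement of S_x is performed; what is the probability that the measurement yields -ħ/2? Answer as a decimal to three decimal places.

0.155

|-x⟩ = (|+z⟩ - |-z⟩)/√2, so ⟨-x|ψ⟩ = (-3) / (√2·√29).
P = |-3|² / 58 = 9/58.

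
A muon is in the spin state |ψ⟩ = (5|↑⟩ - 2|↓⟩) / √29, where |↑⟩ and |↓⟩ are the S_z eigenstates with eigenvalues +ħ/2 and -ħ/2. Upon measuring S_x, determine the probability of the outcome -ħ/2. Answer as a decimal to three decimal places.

|-x⟩ = (|↑⟩ - |↓⟩)/√2, so ⟨-x|ψ⟩ = (7) / (√2·√29).
P = |7|² / 58 = 49/58.

0.845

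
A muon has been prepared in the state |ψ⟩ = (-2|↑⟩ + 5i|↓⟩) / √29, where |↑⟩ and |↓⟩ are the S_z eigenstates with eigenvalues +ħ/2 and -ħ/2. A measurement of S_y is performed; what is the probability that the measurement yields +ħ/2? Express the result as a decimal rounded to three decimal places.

|+y⟩ = (|↑⟩ + i|↓⟩)/√2, so ⟨+y|ψ⟩ = (3) / (√2·√29).
P = |3|² / 58 = 9/58.

0.155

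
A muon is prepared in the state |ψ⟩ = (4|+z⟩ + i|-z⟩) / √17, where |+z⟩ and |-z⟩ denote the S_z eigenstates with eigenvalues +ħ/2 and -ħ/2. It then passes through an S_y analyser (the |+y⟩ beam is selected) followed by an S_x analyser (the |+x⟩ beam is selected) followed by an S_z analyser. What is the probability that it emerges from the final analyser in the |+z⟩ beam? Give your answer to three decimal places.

0.184

First analyser (S_y): P(|+y⟩) = |⟨+y|ψ⟩|² = 25/34.
After stage 1 the state is |+y⟩; P(|+x⟩) = |⟨+x|+y⟩|² = 1/2.
After stage 2 the state is |+x⟩; P(|+z⟩) = |⟨+z|+x⟩|² = 1/2.
Joint probability = 25/34 × 1/2 × 1/2 = 0.184.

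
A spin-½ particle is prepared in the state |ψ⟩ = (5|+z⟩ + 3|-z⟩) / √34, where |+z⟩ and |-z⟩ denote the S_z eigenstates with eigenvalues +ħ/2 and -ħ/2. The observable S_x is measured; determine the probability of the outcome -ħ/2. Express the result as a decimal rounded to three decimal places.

|-x⟩ = (|+z⟩ - |-z⟩)/√2, so ⟨-x|ψ⟩ = (2) / (√2·√34).
P = |2|² / 68 = 4/68.

0.059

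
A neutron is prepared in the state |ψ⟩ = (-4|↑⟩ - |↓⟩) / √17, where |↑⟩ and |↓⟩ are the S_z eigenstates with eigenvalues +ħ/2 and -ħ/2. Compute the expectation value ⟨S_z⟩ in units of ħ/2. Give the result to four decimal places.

0.8824

⟨σ_z⟩ = |a|² - |b|² divided by |a|²+|b|², with a, b the |↑⟩, |↓⟩ amplitudes.
= (16 - 1)/17 = 15/17.
⟨S_z⟩ = (ħ/2)·⟨σ_z⟩.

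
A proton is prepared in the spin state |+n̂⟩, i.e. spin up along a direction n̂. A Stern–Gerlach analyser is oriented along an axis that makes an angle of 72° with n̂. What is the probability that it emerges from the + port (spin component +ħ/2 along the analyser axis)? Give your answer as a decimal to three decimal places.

For spin-½, the probability of finding spin-up along an axis at angle θ to the initial spin direction is cos²(θ/2); spin-down is sin²(θ/2).
θ = 72°, so P = cos²(36°) ≈ 0.655.

0.655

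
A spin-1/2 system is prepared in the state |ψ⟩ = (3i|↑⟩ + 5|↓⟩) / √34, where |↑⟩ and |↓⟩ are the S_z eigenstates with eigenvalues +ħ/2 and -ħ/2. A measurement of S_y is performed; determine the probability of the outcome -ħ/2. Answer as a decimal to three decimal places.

|-y⟩ = (|↑⟩ - i|↓⟩)/√2, so ⟨-y|ψ⟩ = (8i) / (√2·√34).
P = |8i|² / 68 = 64/68.

0.941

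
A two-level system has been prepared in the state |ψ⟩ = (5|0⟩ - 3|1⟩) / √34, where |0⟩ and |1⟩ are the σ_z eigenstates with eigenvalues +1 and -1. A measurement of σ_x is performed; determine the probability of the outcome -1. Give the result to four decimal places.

|-x⟩ = (|0⟩ - |1⟩)/√2, so ⟨-x|ψ⟩ = (8) / (√2·√34).
P = |8|² / 68 = 64/68.

0.9412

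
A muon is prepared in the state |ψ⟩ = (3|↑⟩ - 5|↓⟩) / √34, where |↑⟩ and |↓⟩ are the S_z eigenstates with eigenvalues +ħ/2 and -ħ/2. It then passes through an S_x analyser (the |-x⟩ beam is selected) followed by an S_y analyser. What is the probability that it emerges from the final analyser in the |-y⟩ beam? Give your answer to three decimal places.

0.471

First analyser (S_x): P(|-x⟩) = |⟨-x|ψ⟩|² = 64/68.
After stage 1 the state is |-x⟩; P(|-y⟩) = |⟨-y|-x⟩|² = 1/2.
Joint probability = 64/68 × 1/2 = 0.471.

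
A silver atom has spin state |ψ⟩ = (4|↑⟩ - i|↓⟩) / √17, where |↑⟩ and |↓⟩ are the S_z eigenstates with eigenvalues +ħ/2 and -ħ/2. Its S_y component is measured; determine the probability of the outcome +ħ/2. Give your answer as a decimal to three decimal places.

|+y⟩ = (|↑⟩ + i|↓⟩)/√2, so ⟨+y|ψ⟩ = (3) / (√2·√17).
P = |3|² / 34 = 9/34.

0.265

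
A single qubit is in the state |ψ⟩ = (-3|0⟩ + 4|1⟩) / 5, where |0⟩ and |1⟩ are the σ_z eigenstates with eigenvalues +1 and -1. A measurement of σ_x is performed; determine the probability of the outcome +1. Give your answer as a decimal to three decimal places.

|+x⟩ = (|0⟩ + |1⟩)/√2, so ⟨+x|ψ⟩ = (1) / (√2·5).
P = |1|² / 50 = 1/50.

0.020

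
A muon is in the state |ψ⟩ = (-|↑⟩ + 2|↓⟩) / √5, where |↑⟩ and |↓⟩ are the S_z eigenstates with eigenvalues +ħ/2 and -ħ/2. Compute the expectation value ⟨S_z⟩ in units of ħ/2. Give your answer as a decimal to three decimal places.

⟨σ_z⟩ = |a|² - |b|² divided by |a|²+|b|², with a, b the |↑⟩, |↓⟩ amplitudes.
= (1 - 4)/5 = -3/5.
⟨S_z⟩ = (ħ/2)·⟨σ_z⟩.

-0.600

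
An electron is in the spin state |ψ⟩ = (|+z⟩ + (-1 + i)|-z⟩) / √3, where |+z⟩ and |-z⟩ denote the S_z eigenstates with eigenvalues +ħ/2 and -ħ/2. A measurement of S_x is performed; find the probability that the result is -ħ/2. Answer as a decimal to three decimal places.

0.833

|-x⟩ = (|+z⟩ - |-z⟩)/√2, so ⟨-x|ψ⟩ = (2 - i) / (√2·√3).
P = |2 - i|² / 6 = 5/6.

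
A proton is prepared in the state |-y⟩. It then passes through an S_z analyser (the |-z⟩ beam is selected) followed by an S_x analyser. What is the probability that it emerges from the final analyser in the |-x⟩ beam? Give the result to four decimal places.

0.2500

First analyser (S_z): from |-y⟩, P(|-z⟩) = 1/2.
After stage 1 the state is |-z⟩; P(|-x⟩) = |⟨-x|-z⟩|² = 1/2.
Joint probability = 1/2 × 1/2 = 0.2500.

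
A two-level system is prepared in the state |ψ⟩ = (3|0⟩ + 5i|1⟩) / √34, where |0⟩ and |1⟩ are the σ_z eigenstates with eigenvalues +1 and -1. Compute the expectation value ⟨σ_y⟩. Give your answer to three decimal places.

0.882

⟨σ_y⟩ = 2 Im(a* b)/(|a|²+|b|²) with a = 3, b = 5i.
a* b = 15i, so ⟨σ_y⟩ = 30/34.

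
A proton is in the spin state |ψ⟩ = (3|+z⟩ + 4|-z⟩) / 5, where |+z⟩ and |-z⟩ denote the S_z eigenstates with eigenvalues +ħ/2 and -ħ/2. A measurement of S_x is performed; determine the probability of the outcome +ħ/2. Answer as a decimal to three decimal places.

0.980

|+x⟩ = (|+z⟩ + |-z⟩)/√2, so ⟨+x|ψ⟩ = (7) / (√2·5).
P = |7|² / 50 = 49/50.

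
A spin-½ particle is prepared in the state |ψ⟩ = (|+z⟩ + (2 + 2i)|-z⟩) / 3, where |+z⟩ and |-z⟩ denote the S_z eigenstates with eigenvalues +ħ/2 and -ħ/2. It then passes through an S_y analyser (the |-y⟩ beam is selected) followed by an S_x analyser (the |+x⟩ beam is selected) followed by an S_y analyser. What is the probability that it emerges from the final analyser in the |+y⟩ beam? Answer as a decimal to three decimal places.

0.069

First analyser (S_y): P(|-y⟩) = |⟨-y|ψ⟩|² = 5/18.
After stage 1 the state is |-y⟩; P(|+x⟩) = |⟨+x|-y⟩|² = 1/2.
After stage 2 the state is |+x⟩; P(|+y⟩) = |⟨+y|+x⟩|² = 1/2.
Joint probability = 5/18 × 1/2 × 1/2 = 0.069.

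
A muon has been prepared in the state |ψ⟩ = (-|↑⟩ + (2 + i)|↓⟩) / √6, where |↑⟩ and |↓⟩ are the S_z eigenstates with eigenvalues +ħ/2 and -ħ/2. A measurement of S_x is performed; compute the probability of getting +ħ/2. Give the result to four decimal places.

|+x⟩ = (|↑⟩ + |↓⟩)/√2, so ⟨+x|ψ⟩ = (1 + i) / (√2·√6).
P = |1 + i|² / 12 = 2/12.

0.1667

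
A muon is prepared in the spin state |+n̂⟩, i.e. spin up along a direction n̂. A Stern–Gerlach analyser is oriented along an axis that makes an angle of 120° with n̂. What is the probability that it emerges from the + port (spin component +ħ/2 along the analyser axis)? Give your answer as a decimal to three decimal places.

For spin-½, the probability of finding spin-up along an axis at angle θ to the initial spin direction is cos²(θ/2); spin-down is sin²(θ/2).
θ = 120°, so P = cos²(60°) ≈ 0.250.

0.250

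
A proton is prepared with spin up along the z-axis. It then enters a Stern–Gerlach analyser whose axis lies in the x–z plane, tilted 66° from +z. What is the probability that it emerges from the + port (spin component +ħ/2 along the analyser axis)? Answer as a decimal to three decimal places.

0.703

For spin-½, the probability of finding spin-up along an axis at angle θ to the initial spin direction is cos²(θ/2); spin-down is sin²(θ/2).
θ = 66°, so P = cos²(33°) ≈ 0.703.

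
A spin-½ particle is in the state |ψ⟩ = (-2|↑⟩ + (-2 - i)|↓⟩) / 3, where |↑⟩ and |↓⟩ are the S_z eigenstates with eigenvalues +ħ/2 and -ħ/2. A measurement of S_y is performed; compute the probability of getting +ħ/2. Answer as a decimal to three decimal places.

|+y⟩ = (|↑⟩ + i|↓⟩)/√2, so ⟨+y|ψ⟩ = (-3 + 2i) / (√2·3).
P = |-3 + 2i|² / 18 = 13/18.

0.722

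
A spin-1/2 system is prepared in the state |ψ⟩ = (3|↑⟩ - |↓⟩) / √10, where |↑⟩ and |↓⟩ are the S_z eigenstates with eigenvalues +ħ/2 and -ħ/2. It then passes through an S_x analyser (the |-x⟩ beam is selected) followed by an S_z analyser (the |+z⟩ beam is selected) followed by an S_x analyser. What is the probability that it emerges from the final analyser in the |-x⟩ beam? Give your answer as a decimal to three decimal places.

0.200

First analyser (S_x): P(|-x⟩) = |⟨-x|ψ⟩|² = 16/20.
After stage 1 the state is |-x⟩; P(|+z⟩) = |⟨+z|-x⟩|² = 1/2.
After stage 2 the state is |+z⟩; P(|-x⟩) = |⟨-x|+z⟩|² = 1/2.
Joint probability = 16/20 × 1/2 × 1/2 = 0.200.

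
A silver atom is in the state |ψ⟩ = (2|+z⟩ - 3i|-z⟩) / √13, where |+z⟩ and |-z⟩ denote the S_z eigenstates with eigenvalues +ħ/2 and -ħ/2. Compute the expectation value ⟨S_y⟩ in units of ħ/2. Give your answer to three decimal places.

⟨σ_y⟩ = 2 Im(a* b)/(|a|²+|b|²) with a = 2, b = -3i.
a* b = -6i, so ⟨σ_y⟩ = -12/13.
⟨S_y⟩ = (ħ/2)·⟨σ_y⟩.

-0.923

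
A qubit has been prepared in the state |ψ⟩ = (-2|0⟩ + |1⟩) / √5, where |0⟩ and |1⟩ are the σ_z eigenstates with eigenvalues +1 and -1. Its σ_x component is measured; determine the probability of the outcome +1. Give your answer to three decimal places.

0.100

|+x⟩ = (|0⟩ + |1⟩)/√2, so ⟨+x|ψ⟩ = (-1) / (√2·√5).
P = |-1|² / 10 = 1/10.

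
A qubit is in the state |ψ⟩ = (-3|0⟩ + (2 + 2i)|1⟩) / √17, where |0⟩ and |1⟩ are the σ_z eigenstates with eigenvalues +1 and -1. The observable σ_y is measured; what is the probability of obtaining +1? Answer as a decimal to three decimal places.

0.147

|+y⟩ = (|0⟩ + i|1⟩)/√2, so ⟨+y|ψ⟩ = (-1 - 2i) / (√2·√17).
P = |-1 - 2i|² / 34 = 5/34.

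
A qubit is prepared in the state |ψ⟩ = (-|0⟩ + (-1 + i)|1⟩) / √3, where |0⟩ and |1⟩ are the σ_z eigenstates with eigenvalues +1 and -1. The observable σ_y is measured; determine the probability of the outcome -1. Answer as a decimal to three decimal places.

|-y⟩ = (|0⟩ - i|1⟩)/√2, so ⟨-y|ψ⟩ = (-2 - i) / (√2·√3).
P = |-2 - i|² / 6 = 5/6.

0.833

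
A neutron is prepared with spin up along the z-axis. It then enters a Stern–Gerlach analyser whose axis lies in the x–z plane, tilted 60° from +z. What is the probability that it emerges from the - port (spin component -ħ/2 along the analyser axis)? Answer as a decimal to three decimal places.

For spin-½, the probability of finding spin-up along an axis at angle θ to the initial spin direction is cos²(θ/2); spin-down is sin²(θ/2).
θ = 60°, so P = sin²(30°) ≈ 0.250.

0.250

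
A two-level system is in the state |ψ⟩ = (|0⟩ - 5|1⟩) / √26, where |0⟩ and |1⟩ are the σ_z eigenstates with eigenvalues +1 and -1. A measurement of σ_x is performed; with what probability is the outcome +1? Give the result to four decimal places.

0.3077

|+x⟩ = (|0⟩ + |1⟩)/√2, so ⟨+x|ψ⟩ = (-4) / (√2·√26).
P = |-4|² / 52 = 16/52.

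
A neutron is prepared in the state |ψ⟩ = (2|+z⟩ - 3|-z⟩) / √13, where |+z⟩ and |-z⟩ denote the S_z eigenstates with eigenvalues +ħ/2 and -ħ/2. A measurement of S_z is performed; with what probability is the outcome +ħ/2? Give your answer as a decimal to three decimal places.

0.308

The +ħ/2 outcome corresponds to |+z⟩. Its amplitude in |ψ⟩ is 2/√13.
P = |2|² / 13 = 4/13.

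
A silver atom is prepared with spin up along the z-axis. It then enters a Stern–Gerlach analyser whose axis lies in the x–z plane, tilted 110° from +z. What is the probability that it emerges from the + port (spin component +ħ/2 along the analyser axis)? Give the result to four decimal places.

0.3290

For spin-½, the probability of finding spin-up along an axis at angle θ to the initial spin direction is cos²(θ/2); spin-down is sin²(θ/2).
θ = 110°, so P = cos²(55°) ≈ 0.3290.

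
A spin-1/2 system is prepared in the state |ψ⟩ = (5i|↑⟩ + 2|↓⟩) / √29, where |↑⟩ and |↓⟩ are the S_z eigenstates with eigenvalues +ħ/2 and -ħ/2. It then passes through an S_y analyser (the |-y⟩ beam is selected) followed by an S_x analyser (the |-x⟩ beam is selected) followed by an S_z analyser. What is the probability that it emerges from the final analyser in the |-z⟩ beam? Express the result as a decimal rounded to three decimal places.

First analyser (S_y): P(|-y⟩) = |⟨-y|ψ⟩|² = 49/58.
After stage 1 the state is |-y⟩; P(|-x⟩) = |⟨-x|-y⟩|² = 1/2.
After stage 2 the state is |-x⟩; P(|-z⟩) = |⟨-z|-x⟩|² = 1/2.
Joint probability = 49/58 × 1/2 × 1/2 = 0.211.

0.211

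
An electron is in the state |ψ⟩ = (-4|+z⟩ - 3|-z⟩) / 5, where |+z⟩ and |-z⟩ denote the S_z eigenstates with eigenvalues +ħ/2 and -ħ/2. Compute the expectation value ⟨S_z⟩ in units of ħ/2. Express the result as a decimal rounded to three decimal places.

⟨σ_z⟩ = |a|² - |b|² divided by |a|²+|b|², with a, b the |+z⟩, |-z⟩ amplitudes.
= (16 - 9)/25 = 7/25.
⟨S_z⟩ = (ħ/2)·⟨σ_z⟩.

0.280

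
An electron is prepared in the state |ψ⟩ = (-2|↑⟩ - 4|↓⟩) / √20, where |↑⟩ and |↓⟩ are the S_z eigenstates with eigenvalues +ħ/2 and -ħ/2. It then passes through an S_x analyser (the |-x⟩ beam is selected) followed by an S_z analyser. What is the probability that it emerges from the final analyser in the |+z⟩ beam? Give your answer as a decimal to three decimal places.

First analyser (S_x): P(|-x⟩) = |⟨-x|ψ⟩|² = 4/40.
After stage 1 the state is |-x⟩; P(|+z⟩) = |⟨+z|-x⟩|² = 1/2.
Joint probability = 4/40 × 1/2 = 0.050.

0.050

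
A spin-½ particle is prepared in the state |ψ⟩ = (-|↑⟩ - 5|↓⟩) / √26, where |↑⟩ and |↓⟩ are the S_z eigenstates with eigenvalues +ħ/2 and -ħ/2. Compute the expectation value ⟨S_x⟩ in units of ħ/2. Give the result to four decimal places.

0.3846

⟨σ_x⟩ = 2 Re(a* b)/(|a|²+|b|²) with a = -1, b = -5.
a* b = 5, so ⟨σ_x⟩ = 10/26.
⟨S_x⟩ = (ħ/2)·⟨σ_x⟩.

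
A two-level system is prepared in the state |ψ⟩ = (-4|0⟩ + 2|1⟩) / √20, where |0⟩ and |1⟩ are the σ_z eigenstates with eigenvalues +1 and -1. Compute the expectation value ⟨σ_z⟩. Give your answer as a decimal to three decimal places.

⟨σ_z⟩ = |a|² - |b|² divided by |a|²+|b|², with a, b the |0⟩, |1⟩ amplitudes.
= (16 - 4)/20 = 12/20.

0.600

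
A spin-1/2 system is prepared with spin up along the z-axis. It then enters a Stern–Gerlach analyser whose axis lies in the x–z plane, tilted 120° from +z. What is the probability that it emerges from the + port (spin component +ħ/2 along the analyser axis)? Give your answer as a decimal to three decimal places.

For spin-½, the probability of finding spin-up along an axis at angle θ to the initial spin direction is cos²(θ/2); spin-down is sin²(θ/2).
θ = 120°, so P = cos²(60°) ≈ 0.250.

0.250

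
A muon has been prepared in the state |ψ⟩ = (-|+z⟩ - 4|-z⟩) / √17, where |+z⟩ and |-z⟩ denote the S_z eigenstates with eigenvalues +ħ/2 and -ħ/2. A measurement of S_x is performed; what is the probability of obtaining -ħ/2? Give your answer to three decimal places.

0.265

|-x⟩ = (|+z⟩ - |-z⟩)/√2, so ⟨-x|ψ⟩ = (3) / (√2·√17).
P = |3|² / 34 = 9/34.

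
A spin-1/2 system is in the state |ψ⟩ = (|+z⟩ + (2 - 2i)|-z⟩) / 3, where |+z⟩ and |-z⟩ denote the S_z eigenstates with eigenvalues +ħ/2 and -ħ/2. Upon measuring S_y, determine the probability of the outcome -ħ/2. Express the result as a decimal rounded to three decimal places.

|-y⟩ = (|+z⟩ - i|-z⟩)/√2, so ⟨-y|ψ⟩ = (3 + 2i) / (√2·3).
P = |3 + 2i|² / 18 = 13/18.

0.722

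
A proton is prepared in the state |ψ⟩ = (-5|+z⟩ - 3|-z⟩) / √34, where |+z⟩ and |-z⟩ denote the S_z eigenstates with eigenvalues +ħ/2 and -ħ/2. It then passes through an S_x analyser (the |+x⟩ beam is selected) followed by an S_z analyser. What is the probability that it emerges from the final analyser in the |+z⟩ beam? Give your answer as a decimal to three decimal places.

First analyser (S_x): P(|+x⟩) = |⟨+x|ψ⟩|² = 64/68.
After stage 1 the state is |+x⟩; P(|+z⟩) = |⟨+z|+x⟩|² = 1/2.
Joint probability = 64/68 × 1/2 = 0.471.

0.471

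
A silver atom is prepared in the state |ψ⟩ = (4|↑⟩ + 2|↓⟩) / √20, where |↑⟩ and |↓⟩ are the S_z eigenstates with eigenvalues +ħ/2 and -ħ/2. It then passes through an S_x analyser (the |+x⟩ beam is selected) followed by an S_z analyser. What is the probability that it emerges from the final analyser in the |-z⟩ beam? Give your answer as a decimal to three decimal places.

First analyser (S_x): P(|+x⟩) = |⟨+x|ψ⟩|² = 36/40.
After stage 1 the state is |+x⟩; P(|-z⟩) = |⟨-z|+x⟩|² = 1/2.
Joint probability = 36/40 × 1/2 = 0.450.

0.450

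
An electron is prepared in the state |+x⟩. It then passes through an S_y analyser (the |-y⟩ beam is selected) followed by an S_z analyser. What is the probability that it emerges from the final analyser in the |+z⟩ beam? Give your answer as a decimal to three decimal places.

0.250

First analyser (S_y): from |+x⟩, P(|-y⟩) = 1/2.
After stage 1 the state is |-y⟩; P(|+z⟩) = |⟨+z|-y⟩|² = 1/2.
Joint probability = 1/2 × 1/2 = 0.250.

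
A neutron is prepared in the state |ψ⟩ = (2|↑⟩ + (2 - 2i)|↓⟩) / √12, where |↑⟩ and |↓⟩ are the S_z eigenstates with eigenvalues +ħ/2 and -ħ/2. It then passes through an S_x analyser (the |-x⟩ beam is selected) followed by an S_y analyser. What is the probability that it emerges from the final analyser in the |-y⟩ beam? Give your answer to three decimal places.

0.083

First analyser (S_x): P(|-x⟩) = |⟨-x|ψ⟩|² = 4/24.
After stage 1 the state is |-x⟩; P(|-y⟩) = |⟨-y|-x⟩|² = 1/2.
Joint probability = 4/24 × 1/2 = 0.083.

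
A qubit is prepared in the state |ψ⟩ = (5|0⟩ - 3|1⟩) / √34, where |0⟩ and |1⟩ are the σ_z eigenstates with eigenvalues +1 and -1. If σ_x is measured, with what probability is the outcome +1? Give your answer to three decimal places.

0.059

|+x⟩ = (|0⟩ + |1⟩)/√2, so ⟨+x|ψ⟩ = (2) / (√2·√34).
P = |2|² / 68 = 4/68.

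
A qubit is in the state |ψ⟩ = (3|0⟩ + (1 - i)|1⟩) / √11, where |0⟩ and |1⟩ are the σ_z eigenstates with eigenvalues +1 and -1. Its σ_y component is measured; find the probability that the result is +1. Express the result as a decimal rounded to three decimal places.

|+y⟩ = (|0⟩ + i|1⟩)/√2, so ⟨+y|ψ⟩ = (2 - i) / (√2·√11).
P = |2 - i|² / 22 = 5/22.

0.227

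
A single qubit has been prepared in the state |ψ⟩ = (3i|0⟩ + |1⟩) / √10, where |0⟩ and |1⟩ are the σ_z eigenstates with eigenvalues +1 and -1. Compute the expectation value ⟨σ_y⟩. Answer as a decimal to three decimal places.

-0.600

⟨σ_y⟩ = 2 Im(a* b)/(|a|²+|b|²) with a = 3i, b = 1.
a* b = -3i, so ⟨σ_y⟩ = -6/10.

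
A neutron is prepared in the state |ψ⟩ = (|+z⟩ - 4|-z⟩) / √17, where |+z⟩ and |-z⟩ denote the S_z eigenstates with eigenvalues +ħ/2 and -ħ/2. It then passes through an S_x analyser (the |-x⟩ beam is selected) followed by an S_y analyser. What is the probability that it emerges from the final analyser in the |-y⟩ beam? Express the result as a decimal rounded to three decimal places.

First analyser (S_x): P(|-x⟩) = |⟨-x|ψ⟩|² = 25/34.
After stage 1 the state is |-x⟩; P(|-y⟩) = |⟨-y|-x⟩|² = 1/2.
Joint probability = 25/34 × 1/2 = 0.368.

0.368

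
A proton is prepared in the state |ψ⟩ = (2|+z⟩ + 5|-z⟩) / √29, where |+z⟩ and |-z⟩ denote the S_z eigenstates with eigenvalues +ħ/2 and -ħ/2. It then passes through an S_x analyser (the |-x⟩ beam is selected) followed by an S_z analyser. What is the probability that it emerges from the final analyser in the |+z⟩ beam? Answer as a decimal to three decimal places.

First analyser (S_x): P(|-x⟩) = |⟨-x|ψ⟩|² = 9/58.
After stage 1 the state is |-x⟩; P(|+z⟩) = |⟨+z|-x⟩|² = 1/2.
Joint probability = 9/58 × 1/2 = 0.078.

0.078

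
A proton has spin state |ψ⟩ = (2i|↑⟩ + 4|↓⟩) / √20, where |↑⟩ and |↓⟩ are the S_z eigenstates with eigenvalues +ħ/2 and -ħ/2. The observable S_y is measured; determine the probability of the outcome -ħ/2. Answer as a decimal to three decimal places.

0.900

|-y⟩ = (|↑⟩ - i|↓⟩)/√2, so ⟨-y|ψ⟩ = (6i) / (√2·√20).
P = |6i|² / 40 = 36/40.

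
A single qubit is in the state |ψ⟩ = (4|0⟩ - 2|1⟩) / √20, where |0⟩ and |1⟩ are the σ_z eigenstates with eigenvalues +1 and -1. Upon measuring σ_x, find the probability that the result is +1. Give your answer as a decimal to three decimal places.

|+x⟩ = (|0⟩ + |1⟩)/√2, so ⟨+x|ψ⟩ = (2) / (√2·√20).
P = |2|² / 40 = 4/40.

0.100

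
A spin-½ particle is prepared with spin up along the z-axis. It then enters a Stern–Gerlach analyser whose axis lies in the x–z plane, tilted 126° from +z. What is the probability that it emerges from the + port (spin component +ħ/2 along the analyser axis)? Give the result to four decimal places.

For spin-½, the probability of finding spin-up along an axis at angle θ to the initial spin direction is cos²(θ/2); spin-down is sin²(θ/2).
θ = 126°, so P = cos²(63°) ≈ 0.2061.

0.2061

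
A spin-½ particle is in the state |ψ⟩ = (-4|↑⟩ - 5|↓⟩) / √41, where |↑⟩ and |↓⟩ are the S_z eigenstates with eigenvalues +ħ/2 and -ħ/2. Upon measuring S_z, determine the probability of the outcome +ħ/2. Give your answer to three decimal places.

0.390

The +ħ/2 outcome corresponds to |↑⟩. Its amplitude in |ψ⟩ is -4/√41.
P = |-4|² / 41 = 16/41.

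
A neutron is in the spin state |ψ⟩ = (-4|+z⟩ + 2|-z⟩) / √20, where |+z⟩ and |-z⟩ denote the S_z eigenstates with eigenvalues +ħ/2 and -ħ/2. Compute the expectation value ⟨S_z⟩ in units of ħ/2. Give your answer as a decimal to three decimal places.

⟨σ_z⟩ = |a|² - |b|² divided by |a|²+|b|², with a, b the |+z⟩, |-z⟩ amplitudes.
= (16 - 4)/20 = 12/20.
⟨S_z⟩ = (ħ/2)·⟨σ_z⟩.

0.600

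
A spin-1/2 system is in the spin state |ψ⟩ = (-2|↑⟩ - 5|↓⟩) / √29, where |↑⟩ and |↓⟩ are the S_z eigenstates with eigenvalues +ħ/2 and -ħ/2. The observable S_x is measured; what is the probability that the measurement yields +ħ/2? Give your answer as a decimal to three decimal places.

|+x⟩ = (|↑⟩ + |↓⟩)/√2, so ⟨+x|ψ⟩ = (-7) / (√2·√29).
P = |-7|² / 58 = 49/58.

0.845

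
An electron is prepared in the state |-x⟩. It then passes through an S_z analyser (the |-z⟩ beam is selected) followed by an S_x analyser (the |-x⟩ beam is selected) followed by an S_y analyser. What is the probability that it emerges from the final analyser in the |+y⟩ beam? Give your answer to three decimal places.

0.125

First analyser (S_z): from |-x⟩, P(|-z⟩) = 1/2.
After stage 1 the state is |-z⟩; P(|-x⟩) = |⟨-x|-z⟩|² = 1/2.
After stage 2 the state is |-x⟩; P(|+y⟩) = |⟨+y|-x⟩|² = 1/2.
Joint probability = 1/2 × 1/2 × 1/2 = 0.125.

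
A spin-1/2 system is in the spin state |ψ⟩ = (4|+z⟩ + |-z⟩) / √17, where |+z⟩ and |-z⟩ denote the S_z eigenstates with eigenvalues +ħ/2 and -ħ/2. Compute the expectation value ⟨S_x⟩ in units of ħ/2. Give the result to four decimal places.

⟨σ_x⟩ = 2 Re(a* b)/(|a|²+|b|²) with a = 4, b = 1.
a* b = 4, so ⟨σ_x⟩ = 8/17.
⟨S_x⟩ = (ħ/2)·⟨σ_x⟩.

0.4706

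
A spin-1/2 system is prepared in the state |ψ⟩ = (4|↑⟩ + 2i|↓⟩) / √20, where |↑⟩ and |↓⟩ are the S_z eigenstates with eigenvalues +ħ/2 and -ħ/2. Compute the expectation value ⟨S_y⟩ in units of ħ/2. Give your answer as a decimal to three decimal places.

0.800

⟨σ_y⟩ = 2 Im(a* b)/(|a|²+|b|²) with a = 4, b = 2i.
a* b = 8i, so ⟨σ_y⟩ = 16/20.
⟨S_y⟩ = (ħ/2)·⟨σ_y⟩.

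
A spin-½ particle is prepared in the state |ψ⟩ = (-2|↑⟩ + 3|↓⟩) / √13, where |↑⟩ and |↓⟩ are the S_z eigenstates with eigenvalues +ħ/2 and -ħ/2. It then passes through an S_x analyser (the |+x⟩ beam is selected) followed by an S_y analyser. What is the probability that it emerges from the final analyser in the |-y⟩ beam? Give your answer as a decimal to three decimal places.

0.019

First analyser (S_x): P(|+x⟩) = |⟨+x|ψ⟩|² = 1/26.
After stage 1 the state is |+x⟩; P(|-y⟩) = |⟨-y|+x⟩|² = 1/2.
Joint probability = 1/26 × 1/2 = 0.019.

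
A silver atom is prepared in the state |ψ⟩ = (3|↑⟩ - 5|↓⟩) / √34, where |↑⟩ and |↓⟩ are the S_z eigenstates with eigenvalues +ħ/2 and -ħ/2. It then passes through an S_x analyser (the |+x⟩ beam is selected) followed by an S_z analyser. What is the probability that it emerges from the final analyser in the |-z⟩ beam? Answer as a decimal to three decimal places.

First analyser (S_x): P(|+x⟩) = |⟨+x|ψ⟩|² = 4/68.
After stage 1 the state is |+x⟩; P(|-z⟩) = |⟨-z|+x⟩|² = 1/2.
Joint probability = 4/68 × 1/2 = 0.029.

0.029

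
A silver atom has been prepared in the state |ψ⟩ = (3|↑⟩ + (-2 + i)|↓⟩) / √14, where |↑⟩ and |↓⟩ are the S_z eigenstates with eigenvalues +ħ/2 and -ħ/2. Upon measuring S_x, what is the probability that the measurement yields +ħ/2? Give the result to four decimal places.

0.0714

|+x⟩ = (|↑⟩ + |↓⟩)/√2, so ⟨+x|ψ⟩ = (1 + i) / (√2·√14).
P = |1 + i|² / 28 = 2/28.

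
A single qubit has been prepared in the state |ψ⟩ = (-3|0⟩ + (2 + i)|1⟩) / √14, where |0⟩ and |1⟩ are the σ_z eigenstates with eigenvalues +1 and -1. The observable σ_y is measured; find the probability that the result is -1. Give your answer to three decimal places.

0.714

|-y⟩ = (|0⟩ - i|1⟩)/√2, so ⟨-y|ψ⟩ = (-4 + 2i) / (√2·√14).
P = |-4 + 2i|² / 28 = 20/28.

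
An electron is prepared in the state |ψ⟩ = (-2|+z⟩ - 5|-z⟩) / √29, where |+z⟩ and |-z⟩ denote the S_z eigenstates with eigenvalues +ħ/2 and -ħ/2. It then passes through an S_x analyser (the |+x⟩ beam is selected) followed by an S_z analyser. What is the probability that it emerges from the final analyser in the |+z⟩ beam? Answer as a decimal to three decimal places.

0.422

First analyser (S_x): P(|+x⟩) = |⟨+x|ψ⟩|² = 49/58.
After stage 1 the state is |+x⟩; P(|+z⟩) = |⟨+z|+x⟩|² = 1/2.
Joint probability = 49/58 × 1/2 = 0.422.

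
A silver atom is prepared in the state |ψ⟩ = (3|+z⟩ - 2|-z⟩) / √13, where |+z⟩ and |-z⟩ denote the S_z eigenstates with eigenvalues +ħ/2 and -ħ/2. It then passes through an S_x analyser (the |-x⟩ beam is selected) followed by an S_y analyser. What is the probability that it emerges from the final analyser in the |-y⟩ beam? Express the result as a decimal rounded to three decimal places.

First analyser (S_x): P(|-x⟩) = |⟨-x|ψ⟩|² = 25/26.
After stage 1 the state is |-x⟩; P(|-y⟩) = |⟨-y|-x⟩|² = 1/2.
Joint probability = 25/26 × 1/2 = 0.481.

0.481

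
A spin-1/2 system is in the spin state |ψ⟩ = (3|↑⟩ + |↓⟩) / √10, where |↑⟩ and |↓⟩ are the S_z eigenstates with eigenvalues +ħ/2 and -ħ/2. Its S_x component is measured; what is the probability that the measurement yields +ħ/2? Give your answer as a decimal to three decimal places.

|+x⟩ = (|↑⟩ + |↓⟩)/√2, so ⟨+x|ψ⟩ = (4) / (√2·√10).
P = |4|² / 20 = 16/20.

0.800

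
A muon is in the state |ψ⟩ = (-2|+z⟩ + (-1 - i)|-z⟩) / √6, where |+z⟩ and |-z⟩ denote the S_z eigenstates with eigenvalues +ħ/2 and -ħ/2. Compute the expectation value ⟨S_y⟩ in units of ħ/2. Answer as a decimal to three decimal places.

⟨σ_y⟩ = 2 Im(a* b)/(|a|²+|b|²) with a = -2, b = (-1 - i).
a* b = (2 + 2i), so ⟨σ_y⟩ = 4/6.
⟨S_y⟩ = (ħ/2)·⟨σ_y⟩.

0.667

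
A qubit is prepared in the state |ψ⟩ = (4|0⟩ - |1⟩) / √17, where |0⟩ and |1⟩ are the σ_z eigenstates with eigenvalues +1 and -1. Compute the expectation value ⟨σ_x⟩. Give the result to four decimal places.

-0.4706

⟨σ_x⟩ = 2 Re(a* b)/(|a|²+|b|²) with a = 4, b = -1.
a* b = -4, so ⟨σ_x⟩ = -8/17.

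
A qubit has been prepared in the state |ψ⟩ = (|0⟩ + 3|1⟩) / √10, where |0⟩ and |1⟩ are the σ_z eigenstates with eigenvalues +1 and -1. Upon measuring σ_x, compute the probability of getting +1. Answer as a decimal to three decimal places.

0.800

|+x⟩ = (|0⟩ + |1⟩)/√2, so ⟨+x|ψ⟩ = (4) / (√2·√10).
P = |4|² / 20 = 16/20.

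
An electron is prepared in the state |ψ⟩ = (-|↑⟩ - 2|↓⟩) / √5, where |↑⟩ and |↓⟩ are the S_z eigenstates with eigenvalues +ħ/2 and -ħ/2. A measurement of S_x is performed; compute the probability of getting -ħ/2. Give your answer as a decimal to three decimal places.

|-x⟩ = (|↑⟩ - |↓⟩)/√2, so ⟨-x|ψ⟩ = (1) / (√2·√5).
P = |1|² / 10 = 1/10.

0.100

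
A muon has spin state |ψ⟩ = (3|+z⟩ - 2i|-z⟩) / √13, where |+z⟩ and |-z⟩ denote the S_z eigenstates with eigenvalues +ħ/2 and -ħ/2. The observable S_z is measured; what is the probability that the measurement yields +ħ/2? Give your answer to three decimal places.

0.692

The +ħ/2 outcome corresponds to |+z⟩. Its amplitude in |ψ⟩ is 3/√13.
P = |3|² / 13 = 9/13.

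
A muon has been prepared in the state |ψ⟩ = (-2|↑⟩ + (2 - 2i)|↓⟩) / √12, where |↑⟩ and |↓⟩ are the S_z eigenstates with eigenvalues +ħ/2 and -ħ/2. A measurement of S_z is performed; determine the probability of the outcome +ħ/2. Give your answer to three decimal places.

The +ħ/2 outcome corresponds to |↑⟩. Its amplitude in |ψ⟩ is -2/√12.
P = |-2|² / 12 = 4/12.

0.333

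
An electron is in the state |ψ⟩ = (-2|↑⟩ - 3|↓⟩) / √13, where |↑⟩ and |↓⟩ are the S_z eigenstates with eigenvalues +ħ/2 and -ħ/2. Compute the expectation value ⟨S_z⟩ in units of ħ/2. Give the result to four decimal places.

-0.3846

⟨σ_z⟩ = |a|² - |b|² divided by |a|²+|b|², with a, b the |↑⟩, |↓⟩ amplitudes.
= (4 - 9)/13 = -5/13.
⟨S_z⟩ = (ħ/2)·⟨σ_z⟩.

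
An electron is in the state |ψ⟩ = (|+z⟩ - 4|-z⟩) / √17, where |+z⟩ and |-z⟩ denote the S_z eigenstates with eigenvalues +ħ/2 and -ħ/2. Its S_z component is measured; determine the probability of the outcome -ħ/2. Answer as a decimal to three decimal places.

The -ħ/2 outcome corresponds to |-z⟩. Its amplitude in |ψ⟩ is -4/√17.
P = |-4|² / 17 = 16/17.

0.941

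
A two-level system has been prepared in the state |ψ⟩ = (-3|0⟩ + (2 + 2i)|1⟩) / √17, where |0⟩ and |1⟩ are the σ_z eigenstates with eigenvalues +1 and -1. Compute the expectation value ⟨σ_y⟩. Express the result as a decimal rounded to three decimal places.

-0.706

⟨σ_y⟩ = 2 Im(a* b)/(|a|²+|b|²) with a = -3, b = (2 + 2i).
a* b = (-6 - 6i), so ⟨σ_y⟩ = -12/17.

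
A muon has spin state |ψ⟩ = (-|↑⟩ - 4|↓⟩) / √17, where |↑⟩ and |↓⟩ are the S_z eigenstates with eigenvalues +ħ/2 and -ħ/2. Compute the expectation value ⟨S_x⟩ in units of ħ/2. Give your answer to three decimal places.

0.471

⟨σ_x⟩ = 2 Re(a* b)/(|a|²+|b|²) with a = -1, b = -4.
a* b = 4, so ⟨σ_x⟩ = 8/17.
⟨S_x⟩ = (ħ/2)·⟨σ_x⟩.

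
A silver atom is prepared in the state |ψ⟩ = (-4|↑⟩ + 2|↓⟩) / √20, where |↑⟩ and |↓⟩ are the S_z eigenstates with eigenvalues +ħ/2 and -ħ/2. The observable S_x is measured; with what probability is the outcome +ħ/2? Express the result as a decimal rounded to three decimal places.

0.100

|+x⟩ = (|↑⟩ + |↓⟩)/√2, so ⟨+x|ψ⟩ = (-2) / (√2·√20).
P = |-2|² / 40 = 4/40.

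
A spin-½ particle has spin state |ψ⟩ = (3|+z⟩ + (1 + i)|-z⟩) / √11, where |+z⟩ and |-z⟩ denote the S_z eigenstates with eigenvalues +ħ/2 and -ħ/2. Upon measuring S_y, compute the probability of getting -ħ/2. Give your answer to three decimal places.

|-y⟩ = (|+z⟩ - i|-z⟩)/√2, so ⟨-y|ψ⟩ = (2 + i) / (√2·√11).
P = |2 + i|² / 22 = 5/22.

0.227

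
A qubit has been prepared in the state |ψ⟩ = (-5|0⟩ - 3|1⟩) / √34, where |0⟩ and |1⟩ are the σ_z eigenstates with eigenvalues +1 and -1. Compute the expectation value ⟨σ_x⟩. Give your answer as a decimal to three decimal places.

⟨σ_x⟩ = 2 Re(a* b)/(|a|²+|b|²) with a = -5, b = -3.
a* b = 15, so ⟨σ_x⟩ = 30/34.

0.882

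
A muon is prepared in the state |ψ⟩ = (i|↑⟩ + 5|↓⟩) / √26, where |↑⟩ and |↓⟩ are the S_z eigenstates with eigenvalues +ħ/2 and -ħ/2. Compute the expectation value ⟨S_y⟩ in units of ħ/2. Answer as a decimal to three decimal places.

-0.385

⟨σ_y⟩ = 2 Im(a* b)/(|a|²+|b|²) with a = i, b = 5.
a* b = -5i, so ⟨σ_y⟩ = -10/26.
⟨S_y⟩ = (ħ/2)·⟨σ_y⟩.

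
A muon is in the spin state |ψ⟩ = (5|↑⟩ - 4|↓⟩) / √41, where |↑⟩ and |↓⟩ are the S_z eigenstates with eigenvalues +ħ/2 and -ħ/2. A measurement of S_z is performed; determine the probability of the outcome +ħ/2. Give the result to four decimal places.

The +ħ/2 outcome corresponds to |↑⟩. Its amplitude in |ψ⟩ is 5/√41.
P = |5|² / 41 = 25/41.

0.6098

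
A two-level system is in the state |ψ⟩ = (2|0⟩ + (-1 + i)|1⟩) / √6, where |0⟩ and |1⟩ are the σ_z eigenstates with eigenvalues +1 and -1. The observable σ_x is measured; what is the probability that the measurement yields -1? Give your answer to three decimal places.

0.833

|-x⟩ = (|0⟩ - |1⟩)/√2, so ⟨-x|ψ⟩ = (3 - i) / (√2·√6).
P = |3 - i|² / 12 = 10/12.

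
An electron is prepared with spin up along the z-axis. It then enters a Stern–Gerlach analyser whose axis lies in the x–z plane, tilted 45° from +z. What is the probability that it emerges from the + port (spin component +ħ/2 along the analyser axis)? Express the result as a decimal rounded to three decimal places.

For spin-½, the probability of finding spin-up along an axis at angle θ to the initial spin direction is cos²(θ/2); spin-down is sin²(θ/2).
θ = 45°, so P = cos²(22.5°) ≈ 0.854.

0.854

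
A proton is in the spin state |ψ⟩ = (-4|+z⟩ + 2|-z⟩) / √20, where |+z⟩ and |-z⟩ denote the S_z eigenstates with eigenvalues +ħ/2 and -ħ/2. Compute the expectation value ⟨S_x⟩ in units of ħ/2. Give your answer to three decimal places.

-0.800

⟨σ_x⟩ = 2 Re(a* b)/(|a|²+|b|²) with a = -4, b = 2.
a* b = -8, so ⟨σ_x⟩ = -16/20.
⟨S_x⟩ = (ħ/2)·⟨σ_x⟩.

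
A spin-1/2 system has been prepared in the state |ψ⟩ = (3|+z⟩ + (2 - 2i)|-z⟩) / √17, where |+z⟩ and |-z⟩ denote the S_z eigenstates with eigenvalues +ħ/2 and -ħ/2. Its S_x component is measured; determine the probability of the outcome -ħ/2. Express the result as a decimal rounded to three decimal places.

|-x⟩ = (|+z⟩ - |-z⟩)/√2, so ⟨-x|ψ⟩ = (1 + 2i) / (√2·√17).
P = |1 + 2i|² / 34 = 5/34.

0.147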